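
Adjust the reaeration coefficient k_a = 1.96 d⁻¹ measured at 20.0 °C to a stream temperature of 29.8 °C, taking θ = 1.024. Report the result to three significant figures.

k_a ≈ 2.47 d⁻¹

k_a(T₂) = k_a(T₁) · θ^(T₂−T₁) = 1.96 × 1.024^(29.8−20.0)
= 1.96 × 1.024^9.80 = 1.96 × 1.262 = 2.473 d⁻¹.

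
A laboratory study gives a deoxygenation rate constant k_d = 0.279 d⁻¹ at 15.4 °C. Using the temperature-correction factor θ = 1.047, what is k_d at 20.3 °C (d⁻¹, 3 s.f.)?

k_d ≈ 0.349 d⁻¹

k_d(T₂) = k_d(T₁) · θ^(T₂−T₁) = 0.279 × 1.047^(20.3−15.4)
= 0.279 × 1.047^4.90 = 0.279 × 1.252 = 0.3494 d⁻¹.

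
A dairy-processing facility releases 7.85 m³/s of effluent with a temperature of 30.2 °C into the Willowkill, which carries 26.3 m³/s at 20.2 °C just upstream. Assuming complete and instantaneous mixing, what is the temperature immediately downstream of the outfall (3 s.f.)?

22.5 °C

Flow-weighted mixing: C = (Q_r C_r + Q_w C_w)/(Q_r + Q_w)
= (26.3×20.2 + 7.85×30.2)/(26.3 + 7.85) = 768.3/34.15 = 22.50 °C.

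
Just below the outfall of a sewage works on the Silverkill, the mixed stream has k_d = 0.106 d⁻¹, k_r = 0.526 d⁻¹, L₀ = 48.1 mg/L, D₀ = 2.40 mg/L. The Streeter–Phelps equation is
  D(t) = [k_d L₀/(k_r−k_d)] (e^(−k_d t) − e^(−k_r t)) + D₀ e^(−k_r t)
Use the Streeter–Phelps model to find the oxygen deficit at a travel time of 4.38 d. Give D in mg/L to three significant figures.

k_d L₀/(k_r−k_d) = 0.106×48.1/(0.526−0.106) = 5.099/0.4200 = 12.14 mg/L.
e^(−k_d t) = e^(−0.106×4.380) = 0.6286; e^(−k_r t) = e^(−0.526×4.380) = 0.09987.
D = 12.14 × (0.6286 − 0.09987) + 2.40 × 0.09987 = 6.418 + 0.2397 = 6.658 mg/L.

D ≈ 6.66 mg/L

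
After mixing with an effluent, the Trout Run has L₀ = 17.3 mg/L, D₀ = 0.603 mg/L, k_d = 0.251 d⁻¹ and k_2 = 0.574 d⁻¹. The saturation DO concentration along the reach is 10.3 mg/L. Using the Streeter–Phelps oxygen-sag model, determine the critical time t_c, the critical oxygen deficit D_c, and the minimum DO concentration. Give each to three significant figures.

At the critical point dD/dt = 0, so k_d L₀ e^(−k_d t) = k_2 D. Substituting D(t) from the Streeter–Phelps equation and solving for t gives
t_c = ln[(k_2/k_d)(1 − D₀(k_2−k_d)/(k_d L₀))] / (k_2−k_d).
Here k_2−k_d = 0.3230 d⁻¹ and 1 − D₀(k_2−k_d)/(k_d L₀) = 1 − 0.603×0.3230/(0.251×17.3) = 0.9551, so
t_c = ln(2.287 × 0.9551) / 0.3230 = 0.7813 / 0.3230 = 2.419 d.
L(t_c) = L₀ e^(−k_d t_c) = 17.3 × 0.5449 = 9.427 mg/L, and at the critical point k_2 D_c = k_d L, so D_c = (0.251/0.574) × 9.427 = 4.122 mg/L.
Minimum DO = C_s − D_c = 10.3 − 4.122 = 6.178 mg/L.

t_c ≈ 2.42 d; D_c ≈ 4.12 mg/L; min DO ≈ 6.18 mg/L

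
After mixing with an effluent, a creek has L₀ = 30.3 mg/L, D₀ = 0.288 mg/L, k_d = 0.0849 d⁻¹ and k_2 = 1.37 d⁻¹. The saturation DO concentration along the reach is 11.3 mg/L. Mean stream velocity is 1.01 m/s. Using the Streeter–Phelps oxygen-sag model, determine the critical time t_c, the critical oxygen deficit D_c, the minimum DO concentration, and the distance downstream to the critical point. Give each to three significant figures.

t_c ≈ 2.04 d; D_c ≈ 1.58 mg/L; min DO ≈ 9.72 mg/L; x_c ≈ 178 km

With k_2/k_d = 16.14 and 1 − D₀(k_2−k_d)/(k_d L₀) = 0.8561,
t_c = ln(16.14 × 0.8561) / (1.37 − 0.0849) = ln(13.82) / 1.285 = 2.626/1.285 = 2.043 d.
L(t_c) = L₀ e^(−k_d t_c) = 30.3 × 0.8407 = 25.47 mg/L, and at the critical point k_2 D_c = k_d L, so D_c = (0.0849/1.37) × 25.47 = 1.579 mg/L.
Minimum DO = C_s − D_c = 11.3 − 1.579 = 9.721 mg/L.
x_c = v t_c = 1.01 m/s × 2.043 d × 86400 s/d = 178300 m ≈ 178 km.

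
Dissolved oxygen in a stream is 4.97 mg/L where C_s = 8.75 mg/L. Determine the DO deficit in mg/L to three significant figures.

D = C_s − C = 8.75 − 4.97 = 3.78 mg/L.

D ≈ 3.78 mg/L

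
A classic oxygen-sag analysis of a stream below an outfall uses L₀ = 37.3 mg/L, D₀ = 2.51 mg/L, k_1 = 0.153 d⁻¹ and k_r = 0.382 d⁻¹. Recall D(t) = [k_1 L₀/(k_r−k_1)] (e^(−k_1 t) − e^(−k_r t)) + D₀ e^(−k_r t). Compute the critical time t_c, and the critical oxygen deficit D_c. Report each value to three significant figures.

t_c ≈ 3.53 d; D_c ≈ 8.70 mg/L

With k_r/k_1 = 2.497 and 1 − D₀(k_r−k_1)/(k_1 L₀) = 0.8993,
t_c = ln(2.497 × 0.8993) / (0.382 − 0.153) = ln(2.245) / 0.2290 = 0.8088/0.2290 = 3.532 d.
L(t_c) = L₀ e^(−k_1 t_c) = 37.3 × 0.5825 = 21.73 mg/L, and at the critical point k_r D_c = k_1 L, so D_c = (0.153/0.382) × 21.73 = 8.703 mg/L.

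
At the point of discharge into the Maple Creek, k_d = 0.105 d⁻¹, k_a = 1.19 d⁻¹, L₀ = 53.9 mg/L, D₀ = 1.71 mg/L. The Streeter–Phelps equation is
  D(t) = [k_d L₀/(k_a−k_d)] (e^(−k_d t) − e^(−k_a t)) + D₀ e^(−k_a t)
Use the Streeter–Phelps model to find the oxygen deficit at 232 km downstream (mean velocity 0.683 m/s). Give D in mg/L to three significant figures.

Travel time t = x/v = 232 km / (0.683 m/s) = 232000 m / 0.683 m/s = 339700 s = 3.931 d.
k_d L₀/(k_a−k_d) = 0.105×53.9/(1.19−0.105) = 5.659/1.085 = 5.216 mg/L.
e^(−k_d t) = e^(−0.105×3.931) = 0.6618; e^(−k_a t) = e^(−1.19×3.931) = 0.009294.
D = 5.216 × (0.6618 − 0.009294) + 1.71 × 0.009294 = 3.404 + 0.01589 = 3.419 mg/L.

D ≈ 3.42 mg/L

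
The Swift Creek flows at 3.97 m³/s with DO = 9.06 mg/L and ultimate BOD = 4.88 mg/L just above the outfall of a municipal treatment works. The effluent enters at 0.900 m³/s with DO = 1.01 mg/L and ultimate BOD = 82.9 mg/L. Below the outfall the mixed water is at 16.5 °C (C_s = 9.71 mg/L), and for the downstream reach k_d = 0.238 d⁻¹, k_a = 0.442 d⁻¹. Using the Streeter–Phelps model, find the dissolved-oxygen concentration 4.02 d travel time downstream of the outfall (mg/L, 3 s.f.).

DO ≈ 4.51 mg/L

Mixed DO = (3.97×9.06 + 0.900×1.01)/(3.97+0.900) = 36.88/4.870 = 7.572 mg/L.
Mixed L₀ = (3.97×4.88 + 0.900×82.9)/(4.870) = 93.98/4.870 = 19.30 mg/L.
Initial deficit D₀ = C_s − DO₀ = 9.71 − 7.572 = 2.138 mg/L.
D(4.02) = [0.238×19.30/(0.442−0.238)](e^(−0.238×4.02) − e^(−0.442×4.02)) + 2.138 e^(−0.442×4.02)
= 22.51 × (0.3841 − 0.1692) + 2.138 × 0.1692 = 5.202 mg/L.
DO = 9.71 − 5.202 = 4.508 mg/L.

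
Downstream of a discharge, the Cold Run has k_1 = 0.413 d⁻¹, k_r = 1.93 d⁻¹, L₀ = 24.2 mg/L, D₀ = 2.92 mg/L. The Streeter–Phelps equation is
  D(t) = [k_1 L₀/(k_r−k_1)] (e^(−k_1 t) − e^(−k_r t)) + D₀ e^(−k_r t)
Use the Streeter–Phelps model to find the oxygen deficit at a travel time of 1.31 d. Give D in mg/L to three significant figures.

k_1 L₀/(k_r−k_1) = 0.413×24.2/(1.93−0.413) = 9.995/1.517 = 6.588 mg/L.
e^(−k_1 t) = e^(−0.413×1.310) = 0.5821; e^(−k_r t) = e^(−1.93×1.310) = 0.07979.
D = 6.588 × (0.5821 − 0.07979) + 2.92 × 0.07979 = 3.310 + 0.2330 = 3.543 mg/L.

D ≈ 3.54 mg/L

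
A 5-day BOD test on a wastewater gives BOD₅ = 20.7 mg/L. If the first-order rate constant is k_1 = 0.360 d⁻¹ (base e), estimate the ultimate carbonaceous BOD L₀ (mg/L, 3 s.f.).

BOD₅ = L₀(1 − e^(−5k_1)) ⇒ L₀ = BOD₅ / (1 − e^(−5×0.360))
= 20.7 / (1 − 0.1653) = 20.7 / 0.8347 = 24.80 mg/L.

L₀ ≈ 24.8 mg/L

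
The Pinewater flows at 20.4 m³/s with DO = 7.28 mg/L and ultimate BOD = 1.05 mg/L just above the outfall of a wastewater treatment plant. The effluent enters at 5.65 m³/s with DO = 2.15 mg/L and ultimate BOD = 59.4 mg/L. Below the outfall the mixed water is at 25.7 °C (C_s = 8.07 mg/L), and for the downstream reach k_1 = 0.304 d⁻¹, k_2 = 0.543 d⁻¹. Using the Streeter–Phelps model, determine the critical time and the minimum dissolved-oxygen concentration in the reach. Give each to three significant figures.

Mixed DO = (20.4×7.28 + 5.65×2.15)/(20.4+5.65) = 160.7/26.05 = 6.167 mg/L.
Mixed L₀ = (20.4×1.05 + 5.65×59.4)/(26.05) = 357.0/26.05 = 13.71 mg/L.
Initial deficit D₀ = C_s − DO₀ = 8.07 − 6.167 = 1.903 mg/L.
t_c = (1/0.2390) ln[(0.543/0.304)(1 − 1.903×0.2390/(0.304×13.71))] = 4.184 × ln(1.591) = 1.944 d.
D_c = (0.304/0.543) × 13.71 × e^(−0.304×1.944) = 0.5599 × 13.71 × 0.5539 = 4.250 mg/L.
Minimum DO = 8.07 − 4.250 = 3.820 mg/L.

t_c ≈ 1.94 d; minimum DO ≈ 3.82 mg/L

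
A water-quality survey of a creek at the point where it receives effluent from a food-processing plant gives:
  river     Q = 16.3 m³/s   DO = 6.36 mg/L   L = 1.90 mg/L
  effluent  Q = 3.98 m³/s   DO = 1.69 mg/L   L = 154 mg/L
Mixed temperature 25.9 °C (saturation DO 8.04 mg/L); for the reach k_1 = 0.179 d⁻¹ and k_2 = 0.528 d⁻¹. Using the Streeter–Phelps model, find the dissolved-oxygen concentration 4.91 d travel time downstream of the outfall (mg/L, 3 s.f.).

Mixed DO = (16.3×6.36 + 3.98×1.69)/(16.3+3.98) = 110.4/20.28 = 5.444 mg/L.
Mixed L₀ = (16.3×1.90 + 3.98×154)/(20.28) = 643.9/20.28 = 31.75 mg/L.
Initial deficit D₀ = C_s − DO₀ = 8.04 − 5.444 = 2.596 mg/L.
D(4.91) = [0.179×31.75/(0.528−0.179)](e^(−0.179×4.91) − e^(−0.528×4.91)) + 2.596 e^(−0.528×4.91)
= 16.28 × (0.4152 − 0.07483) + 2.596 × 0.07483 = 5.738 mg/L.
DO = 8.04 − 5.738 = 2.302 mg/L.

DO ≈ 2.30 mg/L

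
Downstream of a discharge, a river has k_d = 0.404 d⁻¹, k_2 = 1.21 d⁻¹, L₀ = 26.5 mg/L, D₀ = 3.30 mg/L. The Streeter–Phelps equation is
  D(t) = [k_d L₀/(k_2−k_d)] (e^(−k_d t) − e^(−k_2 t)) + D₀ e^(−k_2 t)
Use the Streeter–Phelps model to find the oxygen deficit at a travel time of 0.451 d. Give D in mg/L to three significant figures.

k_d L₀/(k_2−k_d) = 0.404×26.5/(1.21−0.404) = 10.71/0.8060 = 13.28 mg/L.
e^(−k_d t) = e^(−0.404×0.4510) = 0.8334; e^(−k_2 t) = e^(−1.21×0.4510) = 0.5794.
D = 13.28 × (0.8334 − 0.5794) + 3.30 × 0.5794 = 3.374 + 1.912 = 5.286 mg/L.

D ≈ 5.29 mg/L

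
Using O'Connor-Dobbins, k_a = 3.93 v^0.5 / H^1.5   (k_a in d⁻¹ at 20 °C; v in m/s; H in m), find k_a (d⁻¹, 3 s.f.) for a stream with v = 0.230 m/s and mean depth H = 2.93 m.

k_a = 3.93 × 0.230^0.5 / 2.93^1.5 = 3.93 × 0.4796 / 5.015 = 0.3758 d⁻¹.

k_a ≈ 0.376 d⁻¹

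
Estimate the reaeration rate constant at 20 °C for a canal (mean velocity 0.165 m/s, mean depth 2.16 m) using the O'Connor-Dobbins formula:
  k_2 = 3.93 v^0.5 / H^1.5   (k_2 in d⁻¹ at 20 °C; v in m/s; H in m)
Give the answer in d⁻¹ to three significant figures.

k_2 = 3.93 × 0.165^0.5 / 2.16^1.5 = 3.93 × 0.4062 / 3.175 = 0.5029 d⁻¹.

k_2 ≈ 0.503 d⁻¹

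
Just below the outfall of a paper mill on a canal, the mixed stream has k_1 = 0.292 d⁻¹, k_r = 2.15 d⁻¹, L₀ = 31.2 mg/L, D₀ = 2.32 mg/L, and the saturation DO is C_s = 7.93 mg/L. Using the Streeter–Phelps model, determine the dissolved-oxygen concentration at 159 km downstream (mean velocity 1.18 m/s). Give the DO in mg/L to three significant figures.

Travel time t = x/v = 159 km / (1.18 m/s) = 159000 m / 1.18 m/s = 134700 s = 1.560 d.
k_1 L₀/(k_r−k_1) = 0.292×31.2/(2.15−0.292) = 9.110/1.858 = 4.903 mg/L.
e^(−k_1 t) = e^(−0.292×1.560) = 0.6342; e^(−k_r t) = e^(−2.15×1.560) = 0.03498.
D = 4.903 × (0.6342 − 0.03498) + 2.32 × 0.03498 = 2.938 + 0.08115 = 3.019 mg/L.
DO = C_s − D = 7.93 − 3.019 = 4.911 mg/L.

DO ≈ 4.91 mg/L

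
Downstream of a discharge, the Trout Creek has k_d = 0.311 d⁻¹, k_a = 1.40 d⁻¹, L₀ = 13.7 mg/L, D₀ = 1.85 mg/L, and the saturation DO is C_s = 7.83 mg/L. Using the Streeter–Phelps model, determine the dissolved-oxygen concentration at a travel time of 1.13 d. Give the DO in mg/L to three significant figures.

DO ≈ 5.50 mg/L

k_d L₀/(k_a−k_d) = 0.311×13.7/(1.40−0.311) = 4.261/1.089 = 3.912 mg/L.
e^(−k_d t) = e^(−0.311×1.130) = 0.7037; e^(−k_a t) = e^(−1.40×1.130) = 0.2056.
D = 3.912 × (0.7037 − 0.2056) + 1.85 × 0.2056 = 1.949 + 0.3803 = 2.329 mg/L.
DO = C_s − D = 7.83 − 2.329 = 5.501 mg/L.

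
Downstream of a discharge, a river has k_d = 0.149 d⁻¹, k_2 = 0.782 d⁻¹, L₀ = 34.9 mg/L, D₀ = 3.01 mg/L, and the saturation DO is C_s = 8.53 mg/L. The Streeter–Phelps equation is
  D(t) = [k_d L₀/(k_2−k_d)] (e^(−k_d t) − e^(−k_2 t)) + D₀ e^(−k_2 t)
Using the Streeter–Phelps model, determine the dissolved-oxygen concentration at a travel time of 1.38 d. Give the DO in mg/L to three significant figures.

k_d L₀/(k_2−k_d) = 0.149×34.9/(0.782−0.149) = 5.200/0.6330 = 8.215 mg/L.
e^(−k_d t) = e^(−0.149×1.380) = 0.8141; e^(−k_2 t) = e^(−0.782×1.380) = 0.3399.
D = 8.215 × (0.8141 − 0.3399) + 3.01 × 0.3399 = 3.896 + 1.023 = 4.919 mg/L.
DO = C_s − D = 8.53 − 4.919 = 3.611 mg/L.

DO ≈ 3.61 mg/L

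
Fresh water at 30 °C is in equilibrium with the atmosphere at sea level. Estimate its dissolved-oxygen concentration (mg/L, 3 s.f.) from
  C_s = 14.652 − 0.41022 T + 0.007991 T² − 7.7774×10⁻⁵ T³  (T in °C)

C_s = 14.652 − 0.41022×30 + 0.007991×30² − 7.7774×10⁻⁵×30³ = 7.437 mg/L.

C_s ≈ 7.44 mg/L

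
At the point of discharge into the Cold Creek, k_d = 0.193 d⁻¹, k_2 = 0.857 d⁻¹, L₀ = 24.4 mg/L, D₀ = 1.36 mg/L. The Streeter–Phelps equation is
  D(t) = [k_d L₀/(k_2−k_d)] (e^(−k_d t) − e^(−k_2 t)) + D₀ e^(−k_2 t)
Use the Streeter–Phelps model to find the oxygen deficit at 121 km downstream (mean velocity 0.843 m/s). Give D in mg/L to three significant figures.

Travel time t = x/v = 121 km / (0.843 m/s) = 121000 m / 0.843 m/s = 143500 s = 1.661 d.
k_d L₀/(k_2−k_d) = 0.193×24.4/(0.857−0.193) = 4.709/0.6640 = 7.092 mg/L.
e^(−k_d t) = e^(−0.193×1.661) = 0.7257; e^(−k_2 t) = e^(−0.857×1.661) = 0.2408.
D = 7.092 × (0.7257 − 0.2408) + 1.36 × 0.2408 = 3.439 + 0.3275 = 3.766 mg/L.

D ≈ 3.77 mg/L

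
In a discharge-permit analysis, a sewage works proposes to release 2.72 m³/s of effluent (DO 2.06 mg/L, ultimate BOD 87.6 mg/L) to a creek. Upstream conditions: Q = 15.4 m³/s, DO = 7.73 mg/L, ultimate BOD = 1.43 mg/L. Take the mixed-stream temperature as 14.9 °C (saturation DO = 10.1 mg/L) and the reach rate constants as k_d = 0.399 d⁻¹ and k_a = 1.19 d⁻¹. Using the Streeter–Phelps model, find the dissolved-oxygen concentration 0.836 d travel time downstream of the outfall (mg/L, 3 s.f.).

DO ≈ 6.40 mg/L

Mixed DO = (15.4×7.73 + 2.72×2.06)/(15.4+2.72) = 124.6/18.12 = 6.879 mg/L.
Mixed L₀ = (15.4×1.43 + 2.72×87.6)/(18.12) = 260.3/18.12 = 14.37 mg/L.
Initial deficit D₀ = C_s − DO₀ = 10.1 − 6.879 = 3.221 mg/L.
D(0.836) = [0.399×14.37/(1.19−0.399)](e^(−0.399×0.836) − e^(−1.19×0.836)) + 3.221 e^(−1.19×0.836)
= 7.246 × (0.7164 − 0.3698) + 3.221 × 0.3698 = 3.702 mg/L.
DO = 10.1 − 3.702 = 6.398 mg/L.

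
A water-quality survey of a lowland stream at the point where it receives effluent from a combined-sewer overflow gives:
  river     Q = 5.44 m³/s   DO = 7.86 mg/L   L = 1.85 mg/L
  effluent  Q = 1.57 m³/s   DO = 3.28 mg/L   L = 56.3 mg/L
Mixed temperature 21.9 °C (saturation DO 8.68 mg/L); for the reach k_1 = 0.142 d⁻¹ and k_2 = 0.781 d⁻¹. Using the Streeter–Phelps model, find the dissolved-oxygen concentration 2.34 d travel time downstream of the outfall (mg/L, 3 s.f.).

Mixed DO = (5.44×7.86 + 1.57×3.28)/(5.44+1.57) = 47.91/7.010 = 6.834 mg/L.
Mixed L₀ = (5.44×1.85 + 1.57×56.3)/(7.010) = 98.46/7.010 = 14.04 mg/L.
Initial deficit D₀ = C_s − DO₀ = 8.68 − 6.834 = 1.846 mg/L.
D(2.34) = [0.142×14.04/(0.781−0.142)](e^(−0.142×2.34) − e^(−0.781×2.34)) + 1.846 e^(−0.781×2.34)
= 3.121 × (0.7173 − 0.1608) + 1.846 × 0.1608 = 2.034 mg/L.
DO = 8.68 − 2.034 = 6.646 mg/L.

DO ≈ 6.65 mg/L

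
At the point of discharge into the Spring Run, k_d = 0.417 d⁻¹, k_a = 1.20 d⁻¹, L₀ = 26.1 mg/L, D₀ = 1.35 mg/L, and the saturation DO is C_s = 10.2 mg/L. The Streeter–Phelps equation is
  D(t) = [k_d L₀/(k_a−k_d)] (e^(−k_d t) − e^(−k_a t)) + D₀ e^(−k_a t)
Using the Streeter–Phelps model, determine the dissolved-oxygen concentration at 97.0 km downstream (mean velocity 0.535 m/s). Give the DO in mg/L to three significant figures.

DO ≈ 5.42 mg/L

Travel time t = x/v = 97.0 km / (0.535 m/s) = 97000 m / 0.535 m/s = 181300 s = 2.098 d.
k_d L₀/(k_a−k_d) = 0.417×26.1/(1.20−0.417) = 10.88/0.7830 = 13.90 mg/L.
e^(−k_d t) = e^(−0.417×2.098) = 0.4168; e^(−k_a t) = e^(−1.20×2.098) = 0.08061.
D = 13.90 × (0.4168 − 0.08061) + 1.35 × 0.08061 = 4.674 + 0.1088 = 4.782 mg/L.
DO = C_s − D = 10.2 − 4.782 = 5.418 mg/L.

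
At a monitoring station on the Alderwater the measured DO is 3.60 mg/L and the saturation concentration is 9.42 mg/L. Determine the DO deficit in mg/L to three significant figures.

D = C_s − C = 9.42 − 3.60 = 5.82 mg/L.

D ≈ 5.82 mg/L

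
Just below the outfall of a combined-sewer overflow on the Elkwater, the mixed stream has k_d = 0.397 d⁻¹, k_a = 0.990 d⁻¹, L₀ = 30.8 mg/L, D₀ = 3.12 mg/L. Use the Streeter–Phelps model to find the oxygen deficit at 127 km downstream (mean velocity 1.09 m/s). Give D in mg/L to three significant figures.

Travel time t = x/v = 127 km / (1.09 m/s) = 127000 m / 1.09 m/s = 116500 s = 1.349 d.
k_d L₀/(k_a−k_d) = 0.397×30.8/(0.990−0.397) = 12.23/0.5930 = 20.62 mg/L.
e^(−k_d t) = e^(−0.397×1.349) = 0.5855; e^(−k_a t) = e^(−0.990×1.349) = 0.2631.
D = 20.62 × (0.5855 − 0.2631) + 3.12 × 0.2631 = 6.646 + 0.8210 = 7.467 mg/L.

D ≈ 7.47 mg/L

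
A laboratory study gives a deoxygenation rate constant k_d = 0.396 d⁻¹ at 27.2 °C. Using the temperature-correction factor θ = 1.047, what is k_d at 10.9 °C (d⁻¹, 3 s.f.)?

k_d(T₂) = k_d(T₁) · θ^(T₂−T₁) = 0.396 × 1.047^(10.9−27.2)
= 0.396 × 1.047^-16.3 = 0.396 × 0.4730 = 0.1873 d⁻¹.

k_d ≈ 0.187 d⁻¹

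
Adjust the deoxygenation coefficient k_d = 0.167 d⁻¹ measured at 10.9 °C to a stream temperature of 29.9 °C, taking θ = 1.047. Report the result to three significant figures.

k_d ≈ 0.400 d⁻¹

k_d(T₂) = k_d(T₁) · θ^(T₂−T₁) = 0.167 × 1.047^(29.9−10.9)
= 0.167 × 1.047^19.0 = 0.167 × 2.393 = 0.3997 d⁻¹.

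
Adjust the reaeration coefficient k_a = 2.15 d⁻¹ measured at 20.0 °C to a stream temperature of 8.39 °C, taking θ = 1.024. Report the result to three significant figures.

k_a(T₂) = k_a(T₁) · θ^(T₂−T₁) = 2.15 × 1.024^(8.39−20.0)
= 2.15 × 1.024^-11.6 = 2.15 × 0.7593 = 1.633 d⁻¹.

k_a ≈ 1.63 d⁻¹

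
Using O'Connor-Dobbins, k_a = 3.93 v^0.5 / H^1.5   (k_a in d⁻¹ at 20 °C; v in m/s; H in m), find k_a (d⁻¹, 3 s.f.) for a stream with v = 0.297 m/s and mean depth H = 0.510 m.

k_a ≈ 5.88 d⁻¹

k_a = 3.93 × 0.297^0.5 / 0.510^1.5 = 3.93 × 0.5450 / 0.3642 = 5.881 d⁻¹.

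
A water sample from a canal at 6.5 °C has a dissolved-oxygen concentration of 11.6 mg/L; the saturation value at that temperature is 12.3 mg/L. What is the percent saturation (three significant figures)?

94.3 % saturation

% saturation = C/C_s × 100 = 11.6/12.3 × 100 = 94.3 %.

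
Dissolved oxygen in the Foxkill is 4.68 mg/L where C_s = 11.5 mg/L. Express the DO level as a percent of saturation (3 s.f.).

40.7 % saturation

% saturation = C/C_s × 100 = 4.68/11.5 × 100 = 40.7 %.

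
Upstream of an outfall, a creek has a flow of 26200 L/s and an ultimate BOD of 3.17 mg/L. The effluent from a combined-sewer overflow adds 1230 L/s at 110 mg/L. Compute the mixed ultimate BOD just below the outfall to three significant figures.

7.96 mg/L

Flow-weighted mixing: C = (Q_r C_r + Q_w C_w)/(Q_r + Q_w)
= (26200×3.17 + 1230×110)/(26200 + 1230) = 218400/27430 = 7.960 mg/L.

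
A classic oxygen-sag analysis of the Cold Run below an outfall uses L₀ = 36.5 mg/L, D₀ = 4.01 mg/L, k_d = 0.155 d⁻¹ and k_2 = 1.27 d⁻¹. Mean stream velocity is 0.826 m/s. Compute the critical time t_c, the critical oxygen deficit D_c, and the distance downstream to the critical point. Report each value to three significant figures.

t_c ≈ 0.485 d; D_c ≈ 4.13 mg/L; x_c ≈ 34.6 km

With k_2/k_d = 8.194 and 1 − D₀(k_2−k_d)/(k_d L₀) = 0.2097,
t_c = ln(8.194 × 0.2097) / (1.27 − 0.155) = ln(1.718) / 1.115 = 0.5412/1.115 = 0.4854 d.
D_c = (k_d/k_2) L₀ e^(−k_d t_c) = (0.155/1.27) × 36.5 × e^(−0.155×0.4854) = 0.1220 × 36.5 × 0.9275 = 4.132 mg/L.
x_c = v t_c = 0.826 m/s × 0.4854 d × 86400 s/d = 34640 m ≈ 34.6 km.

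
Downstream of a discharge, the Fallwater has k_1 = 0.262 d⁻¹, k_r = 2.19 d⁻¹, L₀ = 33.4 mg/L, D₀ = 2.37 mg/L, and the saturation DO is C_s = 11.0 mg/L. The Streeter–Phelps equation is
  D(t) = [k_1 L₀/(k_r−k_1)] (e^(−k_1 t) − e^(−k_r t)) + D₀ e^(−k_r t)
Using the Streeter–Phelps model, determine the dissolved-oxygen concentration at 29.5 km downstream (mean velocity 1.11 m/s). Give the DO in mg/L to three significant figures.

Travel time t = x/v = 29.5 km / (1.11 m/s) = 29500 m / 1.11 m/s = 26580 s = 0.3076 d.
k_1 L₀/(k_r−k_1) = 0.262×33.4/(2.19−0.262) = 8.751/1.928 = 4.539 mg/L.
e^(−k_1 t) = e^(−0.262×0.3076) = 0.9226; e^(−k_r t) = e^(−2.19×0.3076) = 0.5098.
D = 4.539 × (0.9226 − 0.5098) + 2.37 × 0.5098 = 1.873 + 1.208 = 3.082 mg/L.
DO = C_s − D = 11.0 − 3.082 = 7.918 mg/L.

DO ≈ 7.92 mg/L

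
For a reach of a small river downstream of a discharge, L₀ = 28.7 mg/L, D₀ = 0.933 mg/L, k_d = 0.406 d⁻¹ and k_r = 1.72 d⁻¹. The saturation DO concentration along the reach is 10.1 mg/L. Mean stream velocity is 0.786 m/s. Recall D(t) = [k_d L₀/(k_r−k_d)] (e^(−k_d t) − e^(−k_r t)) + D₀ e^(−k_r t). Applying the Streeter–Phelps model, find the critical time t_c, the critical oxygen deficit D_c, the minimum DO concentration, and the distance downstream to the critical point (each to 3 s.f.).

t_c = [1/(k_r−k_d)] ln[(k_r/k_d)(1 − D₀(k_r−k_d)/(k_d L₀))]
= [1/(1.72−0.406)] ln[(1.72/0.406)(1 − 0.933×1.314/(0.406×28.7))]
= (1/1.314) ln[4.236 × 0.8948] = 0.7610 × ln(3.791) = 0.7610 × 1.333 = 1.014 d.
D_c = (k_d/k_r) L₀ e^(−k_d t_c) = (0.406/1.72) × 28.7 × e^(−0.406×1.014) = 0.2360 × 28.7 × 0.6625 = 4.488 mg/L.
Minimum DO = C_s − D_c = 10.1 − 4.488 = 5.612 mg/L.
x_c = v t_c = 0.786 m/s × 1.014 d × 86400 s/d = 68870 m ≈ 68.9 km.

t_c ≈ 1.01 d; D_c ≈ 4.49 mg/L; min DO ≈ 5.61 mg/L; x_c ≈ 68.9 km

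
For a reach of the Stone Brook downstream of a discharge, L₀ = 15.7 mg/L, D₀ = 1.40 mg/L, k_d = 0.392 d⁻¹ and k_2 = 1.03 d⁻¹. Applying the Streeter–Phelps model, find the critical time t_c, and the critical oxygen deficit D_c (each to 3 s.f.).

With k_2/k_d = 2.628 and 1 − D₀(k_2−k_d)/(k_d L₀) = 0.8549,
t_c = ln(2.628 × 0.8549) / (1.03 − 0.392) = ln(2.246) / 0.6380 = 0.8092/0.6380 = 1.268 d.
L(t_c) = L₀ e^(−k_d t_c) = 15.7 × 0.6082 = 9.549 mg/L, and at the critical point k_2 D_c = k_d L, so D_c = (0.392/1.03) × 9.549 = 3.634 mg/L.

t_c ≈ 1.27 d; D_c ≈ 3.63 mg/L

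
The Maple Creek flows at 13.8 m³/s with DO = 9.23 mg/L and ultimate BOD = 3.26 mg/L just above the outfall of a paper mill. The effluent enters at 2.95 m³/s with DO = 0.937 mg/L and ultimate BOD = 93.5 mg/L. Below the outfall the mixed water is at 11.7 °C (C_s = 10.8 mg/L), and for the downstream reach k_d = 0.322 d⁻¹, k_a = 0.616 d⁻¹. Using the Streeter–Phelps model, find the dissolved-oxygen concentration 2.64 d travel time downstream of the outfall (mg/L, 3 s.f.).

Mixed DO = (13.8×9.23 + 2.95×0.937)/(13.8+2.95) = 130.1/16.75 = 7.769 mg/L.
Mixed L₀ = (13.8×3.26 + 2.95×93.5)/(16.75) = 320.8/16.75 = 19.15 mg/L.
Initial deficit D₀ = C_s − DO₀ = 10.8 − 7.769 = 3.031 mg/L.
D(2.64) = [0.322×19.15/(0.616−0.322)](e^(−0.322×2.64) − e^(−0.616×2.64)) + 3.031 e^(−0.616×2.64)
= 20.98 × (0.4274 − 0.1967) + 3.031 × 0.1967 = 5.436 mg/L.
DO = 10.8 − 5.436 = 5.364 mg/L.

DO ≈ 5.36 mg/L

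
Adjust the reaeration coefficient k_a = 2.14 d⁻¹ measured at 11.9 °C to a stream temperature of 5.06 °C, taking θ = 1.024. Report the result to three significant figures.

k_a(T₂) = k_a(T₁) · θ^(T₂−T₁) = 2.14 × 1.024^(5.06−11.9)
= 2.14 × 1.024^-6.84 = 2.14 × 0.8503 = 1.820 d⁻¹.

k_a ≈ 1.82 d⁻¹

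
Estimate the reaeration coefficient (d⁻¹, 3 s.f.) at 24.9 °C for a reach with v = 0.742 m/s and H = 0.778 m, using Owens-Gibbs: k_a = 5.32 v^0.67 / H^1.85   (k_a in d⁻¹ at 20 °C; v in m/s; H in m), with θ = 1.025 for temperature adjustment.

k_a ≈ 7.82 d⁻¹

k_a(20) = 5.32 × 0.742^0.67 / 0.778^1.85 = 5.32 × 0.8188 / 0.6285 = 6.931 d⁻¹.
k_a(24.9) = 6.931 × 1.025^(24.9−20) = 6.931 × 1.129 = 7.822 d⁻¹.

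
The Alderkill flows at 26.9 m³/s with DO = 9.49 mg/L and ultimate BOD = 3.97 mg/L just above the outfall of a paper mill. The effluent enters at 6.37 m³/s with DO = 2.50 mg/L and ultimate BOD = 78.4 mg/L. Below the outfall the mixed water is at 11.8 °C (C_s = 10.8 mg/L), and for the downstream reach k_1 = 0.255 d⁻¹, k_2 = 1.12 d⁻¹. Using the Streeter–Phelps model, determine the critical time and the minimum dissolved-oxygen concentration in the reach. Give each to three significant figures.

t_c ≈ 0.925 d; minimum DO ≈ 7.52 mg/L

Mixed DO = (26.9×9.49 + 6.37×2.50)/(26.9+6.37) = 271.2/33.27 = 8.152 mg/L.
Mixed L₀ = (26.9×3.97 + 6.37×78.4)/(33.27) = 606.2/33.27 = 18.22 mg/L.
Initial deficit D₀ = C_s − DO₀ = 10.8 − 8.152 = 2.648 mg/L.
t_c = (1/0.8650) ln[(1.12/0.255)(1 − 2.648×0.8650/(0.255×18.22))] = 1.156 × ln(2.227) = 0.9254 d.
D_c = (0.255/1.12) × 18.22 × e^(−0.255×0.9254) = 0.2277 × 18.22 × 0.7898 = 3.276 mg/L.
Minimum DO = 10.8 − 3.276 = 7.524 mg/L.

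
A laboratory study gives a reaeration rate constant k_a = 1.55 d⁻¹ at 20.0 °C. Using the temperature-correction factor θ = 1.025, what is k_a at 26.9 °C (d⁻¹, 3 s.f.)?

k_a(T₂) = k_a(T₁) · θ^(T₂−T₁) = 1.55 × 1.025^(26.9−20.0)
= 1.55 × 1.025^6.90 = 1.55 × 1.186 = 1.838 d⁻¹.

k_a ≈ 1.84 d⁻¹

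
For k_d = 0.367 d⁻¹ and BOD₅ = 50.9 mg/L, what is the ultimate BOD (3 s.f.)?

BOD₅ = L₀(1 − e^(−5k_d)) ⇒ L₀ = BOD₅ / (1 − e^(−5×0.367))
= 50.9 / (1 − 0.1596) = 50.9 / 0.8404 = 60.57 mg/L.

L₀ ≈ 60.6 mg/L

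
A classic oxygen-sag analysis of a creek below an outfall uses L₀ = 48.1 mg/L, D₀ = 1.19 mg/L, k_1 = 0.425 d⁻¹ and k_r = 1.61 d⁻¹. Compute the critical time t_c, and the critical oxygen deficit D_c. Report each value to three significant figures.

t_c ≈ 1.06 d; D_c ≈ 8.08 mg/L

At the critical point dD/dt = 0, so k_1 L₀ e^(−k_1 t) = k_r D. Substituting D(t) from the Streeter–Phelps equation and solving for t gives
t_c = ln[(k_r/k_1)(1 − D₀(k_r−k_1)/(k_1 L₀))] / (k_r−k_1).
Here k_r−k_1 = 1.185 d⁻¹ and 1 − D₀(k_r−k_1)/(k_1 L₀) = 1 − 1.19×1.185/(0.425×48.1) = 0.9310, so
t_c = ln(3.788 × 0.9310) / 1.185 = 1.260 / 1.185 = 1.064 d.
D_c = (k_1/k_r) L₀ e^(−k_1 t_c) = (0.425/1.61) × 48.1 × e^(−0.425×1.064) = 0.2640 × 48.1 × 0.6363 = 8.080 mg/L.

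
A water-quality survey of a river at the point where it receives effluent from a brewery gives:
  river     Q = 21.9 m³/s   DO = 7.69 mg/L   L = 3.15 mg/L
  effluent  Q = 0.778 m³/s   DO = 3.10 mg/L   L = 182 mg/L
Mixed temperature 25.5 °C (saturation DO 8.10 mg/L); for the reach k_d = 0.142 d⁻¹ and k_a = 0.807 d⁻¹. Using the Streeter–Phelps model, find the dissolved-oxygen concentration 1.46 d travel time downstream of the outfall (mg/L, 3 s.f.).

DO ≈ 6.92 mg/L

Mixed DO = (21.9×7.69 + 0.778×3.10)/(21.9+0.778) = 170.8/22.68 = 7.533 mg/L.
Mixed L₀ = (21.9×3.15 + 0.778×182)/(22.68) = 210.6/22.68 = 9.286 mg/L.
Initial deficit D₀ = C_s − DO₀ = 8.10 − 7.533 = 0.5675 mg/L.
D(1.46) = [0.142×9.286/(0.807−0.142)](e^(−0.142×1.46) − e^(−0.807×1.46)) + 0.5675 e^(−0.807×1.46)
= 1.983 × (0.8128 − 0.3078) + 0.5675 × 0.3078 = 1.176 mg/L.
DO = 8.10 − 1.176 = 6.924 mg/L.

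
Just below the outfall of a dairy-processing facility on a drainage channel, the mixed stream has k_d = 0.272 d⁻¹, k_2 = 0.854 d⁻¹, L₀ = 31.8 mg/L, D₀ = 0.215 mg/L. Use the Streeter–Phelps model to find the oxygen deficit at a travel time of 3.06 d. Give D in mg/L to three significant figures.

D ≈ 5.39 mg/L

k_d L₀/(k_2−k_d) = 0.272×31.8/(0.854−0.272) = 8.650/0.5820 = 14.86 mg/L.
e^(−k_d t) = e^(−0.272×3.060) = 0.4350; e^(−k_2 t) = e^(−0.854×3.060) = 0.07330.
D = 14.86 × (0.4350 − 0.07330) + 0.215 × 0.07330 = 5.376 + 0.01576 = 5.392 mg/L.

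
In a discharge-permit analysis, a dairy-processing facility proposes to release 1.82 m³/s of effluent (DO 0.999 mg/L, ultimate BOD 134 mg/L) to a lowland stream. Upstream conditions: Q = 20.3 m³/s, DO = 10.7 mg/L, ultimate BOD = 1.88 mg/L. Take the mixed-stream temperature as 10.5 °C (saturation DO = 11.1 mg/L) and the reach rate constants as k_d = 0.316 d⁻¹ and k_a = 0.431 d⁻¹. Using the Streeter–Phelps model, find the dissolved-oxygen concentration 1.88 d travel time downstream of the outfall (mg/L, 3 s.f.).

DO ≈ 6.81 mg/L

Mixed DO = (20.3×10.7 + 1.82×0.999)/(20.3+1.82) = 219.0/22.12 = 9.902 mg/L.
Mixed L₀ = (20.3×1.88 + 1.82×134)/(22.12) = 282.0/22.12 = 12.75 mg/L.
Initial deficit D₀ = C_s − DO₀ = 11.1 − 9.902 = 1.198 mg/L.
D(1.88) = [0.316×12.75/(0.431−0.316)](e^(−0.316×1.88) − e^(−0.431×1.88)) + 1.198 e^(−0.431×1.88)
= 35.04 × (0.5521 − 0.4447) + 1.198 × 0.4447 = 4.294 mg/L.
DO = 11.1 − 4.294 = 6.806 mg/L.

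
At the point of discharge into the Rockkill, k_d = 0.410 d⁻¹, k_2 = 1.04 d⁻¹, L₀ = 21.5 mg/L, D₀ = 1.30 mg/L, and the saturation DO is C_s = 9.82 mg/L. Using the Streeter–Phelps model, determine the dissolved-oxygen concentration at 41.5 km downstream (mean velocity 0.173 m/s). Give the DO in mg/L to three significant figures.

Travel time t = x/v = 41.5 km / (0.173 m/s) = 41500 m / 0.173 m/s = 239900 s = 2.776 d.
k_d L₀/(k_2−k_d) = 0.410×21.5/(1.04−0.410) = 8.815/0.6300 = 13.99 mg/L.
e^(−k_d t) = e^(−0.410×2.776) = 0.3204; e^(−k_2 t) = e^(−1.04×2.776) = 0.05572.
D = 13.99 × (0.3204 − 0.05572) + 1.30 × 0.05572 = 3.703 + 0.07243 = 3.775 mg/L.
DO = C_s − D = 9.82 − 3.775 = 6.045 mg/L.

DO ≈ 6.04 mg/L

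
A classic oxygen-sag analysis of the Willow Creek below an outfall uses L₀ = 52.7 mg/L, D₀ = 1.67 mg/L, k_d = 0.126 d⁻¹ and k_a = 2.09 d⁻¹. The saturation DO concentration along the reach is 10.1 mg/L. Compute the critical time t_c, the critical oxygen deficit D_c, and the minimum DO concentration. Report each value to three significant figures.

t_c ≈ 1.08 d; D_c ≈ 2.77 mg/L; min DO ≈ 7.33 mg/L

At the critical point dD/dt = 0, so k_d L₀ e^(−k_d t) = k_a D. Substituting D(t) from the Streeter–Phelps equation and solving for t gives
t_c = ln[(k_a/k_d)(1 − D₀(k_a−k_d)/(k_d L₀))] / (k_a−k_d).
Here k_a−k_d = 1.964 d⁻¹ and 1 − D₀(k_a−k_d)/(k_d L₀) = 1 − 1.67×1.964/(0.126×52.7) = 0.5061, so
t_c = ln(16.59 × 0.5061) / 1.964 = 2.128 / 1.964 = 1.083 d.
L(t_c) = L₀ e^(−k_d t_c) = 52.7 × 0.8724 = 45.98 mg/L, and at the critical point k_a D_c = k_d L, so D_c = (0.126/2.09) × 45.98 = 2.772 mg/L.
Minimum DO = C_s − D_c = 10.1 − 2.772 = 7.328 mg/L.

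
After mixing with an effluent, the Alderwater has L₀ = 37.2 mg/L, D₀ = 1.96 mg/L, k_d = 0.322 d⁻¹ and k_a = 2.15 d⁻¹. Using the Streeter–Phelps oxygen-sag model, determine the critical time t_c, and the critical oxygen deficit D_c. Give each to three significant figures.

At the critical point dD/dt = 0, so k_d L₀ e^(−k_d t) = k_a D. Substituting D(t) from the Streeter–Phelps equation and solving for t gives
t_c = ln[(k_a/k_d)(1 − D₀(k_a−k_d)/(k_d L₀))] / (k_a−k_d).
Here k_a−k_d = 1.828 d⁻¹ and 1 − D₀(k_a−k_d)/(k_d L₀) = 1 − 1.96×1.828/(0.322×37.2) = 0.7009, so
t_c = ln(6.677 × 0.7009) / 1.828 = 1.543 / 1.828 = 0.8442 d.
L(t_c) = L₀ e^(−k_d t_c) = 37.2 × 0.7620 = 28.35 mg/L, and at the critical point k_a D_c = k_d L, so D_c = (0.322/2.15) × 28.35 = 4.245 mg/L.

t_c ≈ 0.844 d; D_c ≈ 4.25 mg/L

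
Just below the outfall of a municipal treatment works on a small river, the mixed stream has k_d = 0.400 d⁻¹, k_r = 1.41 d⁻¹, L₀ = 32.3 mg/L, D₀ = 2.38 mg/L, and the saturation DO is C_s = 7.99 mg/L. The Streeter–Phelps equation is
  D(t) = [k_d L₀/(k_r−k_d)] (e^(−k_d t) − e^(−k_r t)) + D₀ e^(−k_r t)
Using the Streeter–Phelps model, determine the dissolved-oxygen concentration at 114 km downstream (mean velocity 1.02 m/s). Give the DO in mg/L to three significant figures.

Travel time t = x/v = 114 km / (1.02 m/s) = 114000 m / 1.02 m/s = 111800 s = 1.294 d.
k_d L₀/(k_r−k_d) = 0.400×32.3/(1.41−0.400) = 12.92/1.010 = 12.79 mg/L.
e^(−k_d t) = e^(−0.400×1.294) = 0.5961; e^(−k_r t) = e^(−1.41×1.294) = 0.1614.
D = 12.79 × (0.5961 − 0.1614) + 2.38 × 0.1614 = 5.560 + 0.3841 = 5.944 mg/L.
DO = C_s − D = 7.99 − 5.944 = 2.046 mg/L.

DO ≈ 2.05 mg/L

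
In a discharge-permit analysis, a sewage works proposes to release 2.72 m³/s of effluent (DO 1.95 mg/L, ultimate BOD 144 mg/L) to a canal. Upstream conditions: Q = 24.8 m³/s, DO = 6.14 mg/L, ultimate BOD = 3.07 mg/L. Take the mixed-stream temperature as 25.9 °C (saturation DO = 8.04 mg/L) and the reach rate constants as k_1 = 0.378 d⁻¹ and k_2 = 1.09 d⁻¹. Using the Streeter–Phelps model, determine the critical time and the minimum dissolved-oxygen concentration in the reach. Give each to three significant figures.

t_c ≈ 1.07 d; minimum DO ≈ 4.11 mg/L

Mixed DO = (24.8×6.14 + 2.72×1.95)/(24.8+2.72) = 157.6/27.52 = 5.726 mg/L.
Mixed L₀ = (24.8×3.07 + 2.72×144)/(27.52) = 467.8/27.52 = 17.00 mg/L.
Initial deficit D₀ = C_s − DO₀ = 8.04 − 5.726 = 2.314 mg/L.
t_c = (1/0.7120) ln[(1.09/0.378)(1 − 2.314×0.7120/(0.378×17.00))] = 1.404 × ln(2.144) = 1.071 d.
D_c = (0.378/1.09) × 17.00 × e^(−0.378×1.071) = 0.3468 × 17.00 × 0.6670 = 3.932 mg/L.
Minimum DO = 8.04 − 3.932 = 4.108 mg/L.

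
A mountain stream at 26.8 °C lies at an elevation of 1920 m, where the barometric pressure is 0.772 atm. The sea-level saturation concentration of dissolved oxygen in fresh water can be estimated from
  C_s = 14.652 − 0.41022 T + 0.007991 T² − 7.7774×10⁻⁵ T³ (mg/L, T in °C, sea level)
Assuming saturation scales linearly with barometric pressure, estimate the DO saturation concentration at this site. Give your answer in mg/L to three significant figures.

At sea level: C_s = 14.652 − 0.41022×26.8 + 0.007991×26.8² − 7.7774×10⁻⁵×26.8³ = 7.901 mg/L.
Pressure correction: C_s' = 7.901 × 0.772 = 6.099 mg/L.

C_s ≈ 6.10 mg/L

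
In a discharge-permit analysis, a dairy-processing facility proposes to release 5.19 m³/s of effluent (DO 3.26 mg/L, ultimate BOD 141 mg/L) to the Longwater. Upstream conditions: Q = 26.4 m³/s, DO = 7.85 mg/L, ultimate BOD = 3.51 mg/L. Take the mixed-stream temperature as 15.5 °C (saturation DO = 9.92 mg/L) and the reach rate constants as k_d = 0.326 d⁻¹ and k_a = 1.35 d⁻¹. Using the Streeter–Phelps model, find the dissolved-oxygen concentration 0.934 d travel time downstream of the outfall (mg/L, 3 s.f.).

DO ≈ 5.35 mg/L

Mixed DO = (26.4×7.85 + 5.19×3.26)/(26.4+5.19) = 224.2/31.59 = 7.096 mg/L.
Mixed L₀ = (26.4×3.51 + 5.19×141)/(31.59) = 824.5/31.59 = 26.10 mg/L.
Initial deficit D₀ = C_s − DO₀ = 9.92 − 7.096 = 2.824 mg/L.
D(0.934) = [0.326×26.10/(1.35−0.326)](e^(−0.326×0.934) − e^(−1.35×0.934)) + 2.824 e^(−1.35×0.934)
= 8.309 × (0.7375 − 0.2834) + 2.824 × 0.2834 = 4.573 mg/L.
DO = 9.92 − 4.573 = 5.347 mg/L.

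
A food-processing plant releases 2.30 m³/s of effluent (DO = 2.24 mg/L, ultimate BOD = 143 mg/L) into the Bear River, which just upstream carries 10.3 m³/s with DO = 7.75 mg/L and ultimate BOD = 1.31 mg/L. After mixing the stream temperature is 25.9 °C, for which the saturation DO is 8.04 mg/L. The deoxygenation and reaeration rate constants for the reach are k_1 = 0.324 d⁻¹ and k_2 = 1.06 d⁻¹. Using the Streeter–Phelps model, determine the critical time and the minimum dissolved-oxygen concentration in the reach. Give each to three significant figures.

t_c ≈ 1.45 d; minimum DO ≈ 2.86 mg/L

Mixed DO = (10.3×7.75 + 2.30×2.24)/(10.3+2.30) = 84.98/12.60 = 6.744 mg/L.
Mixed L₀ = (10.3×1.31 + 2.30×143)/(12.60) = 342.4/12.60 = 27.17 mg/L.
Initial deficit D₀ = C_s − DO₀ = 8.04 − 6.744 = 1.296 mg/L.
t_c = (1/0.7360) ln[(1.06/0.324)(1 − 1.296×0.7360/(0.324×27.17))] = 1.359 × ln(2.917) = 1.455 d.
D_c = (0.324/1.06) × 27.17 × e^(−0.324×1.455) = 0.3057 × 27.17 × 0.6242 = 5.184 mg/L.
Minimum DO = 8.04 − 5.184 = 2.856 mg/L.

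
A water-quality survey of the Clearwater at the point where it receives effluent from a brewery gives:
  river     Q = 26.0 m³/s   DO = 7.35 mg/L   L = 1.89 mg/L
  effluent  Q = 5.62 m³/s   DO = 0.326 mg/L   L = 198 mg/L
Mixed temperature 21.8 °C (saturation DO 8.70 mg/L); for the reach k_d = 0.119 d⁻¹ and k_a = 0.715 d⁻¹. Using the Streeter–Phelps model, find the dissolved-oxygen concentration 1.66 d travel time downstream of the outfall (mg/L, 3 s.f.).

Mixed DO = (26.0×7.35 + 5.62×0.326)/(26.0+5.62) = 192.9/31.62 = 6.102 mg/L.
Mixed L₀ = (26.0×1.89 + 5.62×198)/(31.62) = 1162/31.62 = 36.75 mg/L.
Initial deficit D₀ = C_s − DO₀ = 8.70 − 6.102 = 2.598 mg/L.
D(1.66) = [0.119×36.75/(0.715−0.119)](e^(−0.119×1.66) − e^(−0.715×1.66)) + 2.598 e^(−0.715×1.66)
= 7.337 × (0.8207 − 0.3052) + 2.598 × 0.3052 = 4.576 mg/L.
DO = 8.70 − 4.576 = 4.124 mg/L.

DO ≈ 4.12 mg/L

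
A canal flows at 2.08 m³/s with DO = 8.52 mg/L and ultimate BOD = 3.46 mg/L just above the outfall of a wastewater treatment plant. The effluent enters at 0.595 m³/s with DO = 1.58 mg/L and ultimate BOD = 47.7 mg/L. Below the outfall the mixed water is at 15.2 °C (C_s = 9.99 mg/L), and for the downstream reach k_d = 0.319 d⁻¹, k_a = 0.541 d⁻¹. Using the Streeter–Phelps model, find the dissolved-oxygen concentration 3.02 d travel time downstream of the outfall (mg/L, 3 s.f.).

DO ≈ 5.84 mg/L

Mixed DO = (2.08×8.52 + 0.595×1.58)/(2.08+0.595) = 18.66/2.675 = 6.976 mg/L.
Mixed L₀ = (2.08×3.46 + 0.595×47.7)/(2.675) = 35.58/2.675 = 13.30 mg/L.
Initial deficit D₀ = C_s − DO₀ = 9.99 − 6.976 = 3.014 mg/L.
D(3.02) = [0.319×13.30/(0.541−0.319)](e^(−0.319×3.02) − e^(−0.541×3.02)) + 3.014 e^(−0.541×3.02)
= 19.11 × (0.3816 − 0.1952) + 3.014 × 0.1952 = 4.151 mg/L.
DO = 9.99 − 4.151 = 5.839 mg/L.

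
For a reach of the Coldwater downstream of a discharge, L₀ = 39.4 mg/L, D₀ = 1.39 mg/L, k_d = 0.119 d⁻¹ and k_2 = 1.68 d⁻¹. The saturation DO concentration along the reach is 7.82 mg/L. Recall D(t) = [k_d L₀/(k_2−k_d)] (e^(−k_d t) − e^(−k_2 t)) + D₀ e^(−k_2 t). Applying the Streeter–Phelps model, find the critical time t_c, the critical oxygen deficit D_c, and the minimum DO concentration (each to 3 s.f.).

With k_2/k_d = 14.12 and 1 − D₀(k_2−k_d)/(k_d L₀) = 0.5372,
t_c = ln(14.12 × 0.5372) / (1.68 − 0.119) = ln(7.584) / 1.561 = 2.026/1.561 = 1.298 d.
D_c = (k_d/k_2) L₀ e^(−k_d t_c) = (0.119/1.68) × 39.4 × e^(−0.119×1.298) = 0.07083 × 39.4 × 0.8569 = 2.391 mg/L.
Minimum DO = C_s − D_c = 7.82 − 2.391 = 5.429 mg/L.

t_c ≈ 1.30 d; D_c ≈ 2.39 mg/L; min DO ≈ 5.43 mg/L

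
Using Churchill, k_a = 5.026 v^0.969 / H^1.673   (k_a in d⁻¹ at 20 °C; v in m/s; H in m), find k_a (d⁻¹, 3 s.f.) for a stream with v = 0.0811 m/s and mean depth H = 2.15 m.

k_a = 5.026 × 0.0811^0.969 / 2.15^1.673 = 5.026 × 0.08767 / 3.599 = 0.1224 d⁻¹.

k_a ≈ 0.122 d⁻¹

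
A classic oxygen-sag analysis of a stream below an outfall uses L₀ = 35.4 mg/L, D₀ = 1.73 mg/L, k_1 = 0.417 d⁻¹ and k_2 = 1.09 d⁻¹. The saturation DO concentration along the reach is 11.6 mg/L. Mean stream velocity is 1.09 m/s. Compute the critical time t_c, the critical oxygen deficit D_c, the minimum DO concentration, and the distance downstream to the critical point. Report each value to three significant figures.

t_c ≈ 1.31 d; D_c ≈ 7.86 mg/L; min DO ≈ 3.74 mg/L; x_c ≈ 123 km

At the critical point dD/dt = 0, so k_1 L₀ e^(−k_1 t) = k_2 D. Substituting D(t) from the Streeter–Phelps equation and solving for t gives
t_c = ln[(k_2/k_1)(1 − D₀(k_2−k_1)/(k_1 L₀))] / (k_2−k_1).
Here k_2−k_1 = 0.6730 d⁻¹ and 1 − D₀(k_2−k_1)/(k_1 L₀) = 1 − 1.73×0.6730/(0.417×35.4) = 0.9211, so
t_c = ln(2.614 × 0.9211) / 0.6730 = 0.8787 / 0.6730 = 1.306 d.
D_c = (k_1/k_2) L₀ e^(−k_1 t_c) = (0.417/1.09) × 35.4 × e^(−0.417×1.306) = 0.3826 × 35.4 × 0.5802 = 7.857 mg/L.
Minimum DO = C_s − D_c = 11.6 − 7.857 = 3.743 mg/L.
x_c = v t_c = 1.09 m/s × 1.306 d × 86400 s/d = 123000 m ≈ 123 km.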